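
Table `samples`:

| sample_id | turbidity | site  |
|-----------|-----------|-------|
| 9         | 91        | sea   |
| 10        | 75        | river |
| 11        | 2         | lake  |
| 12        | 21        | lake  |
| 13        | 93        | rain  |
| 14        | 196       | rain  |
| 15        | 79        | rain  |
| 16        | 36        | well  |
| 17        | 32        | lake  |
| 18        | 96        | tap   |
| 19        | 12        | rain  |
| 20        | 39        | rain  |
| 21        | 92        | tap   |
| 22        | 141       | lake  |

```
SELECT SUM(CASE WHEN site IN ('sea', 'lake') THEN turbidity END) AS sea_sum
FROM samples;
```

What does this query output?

287

sample_id=9: ✓ → 91
sample_id=10: ✗
sample_id=11: ✓ → 2
sample_id=12: ✓ → 21
sample_id=13: ✗
sample_id=14: ✗
sample_id=15: ✗
sample_id=16: ✗
sample_id=17: ✓ → 32
sample_id=18: ✗
sample_id=19: ✗
sample_id=20: ✗
sample_id=21: ✗
sample_id=22: ✓ → 141
sea_sum = 91 + 2 + 21 + 32 + 141 = 287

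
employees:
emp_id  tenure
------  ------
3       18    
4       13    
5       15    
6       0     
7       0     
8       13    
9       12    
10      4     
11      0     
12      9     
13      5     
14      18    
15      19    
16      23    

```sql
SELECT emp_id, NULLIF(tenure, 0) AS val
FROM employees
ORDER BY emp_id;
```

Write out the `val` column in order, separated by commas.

18, 13, 15, NULL, NULL, 13, 12, 4, NULL, 9, 5, 18, 19, 23

emp_id=3: tenure=18 vs 0: differ → 18
emp_id=4: tenure=13 vs 0: differ → 13
emp_id=5: tenure=15 vs 0: differ → 15
emp_id=6: tenure=0 vs 0: equal → NULL
emp_id=7: tenure=0 vs 0: equal → NULL
emp_id=8: tenure=13 vs 0: differ → 13
emp_id=9: tenure=12 vs 0: differ → 12
emp_id=10: tenure=4 vs 0: differ → 4
emp_id=11: tenure=0 vs 0: equal → NULL
emp_id=12: tenure=9 vs 0: differ → 9
emp_id=13: tenure=5 vs 0: differ → 5
emp_id=14: tenure=18 vs 0: differ → 18
emp_id=15: tenure=19 vs 0: differ → 19
emp_id=16: tenure=23 vs 0: differ → 23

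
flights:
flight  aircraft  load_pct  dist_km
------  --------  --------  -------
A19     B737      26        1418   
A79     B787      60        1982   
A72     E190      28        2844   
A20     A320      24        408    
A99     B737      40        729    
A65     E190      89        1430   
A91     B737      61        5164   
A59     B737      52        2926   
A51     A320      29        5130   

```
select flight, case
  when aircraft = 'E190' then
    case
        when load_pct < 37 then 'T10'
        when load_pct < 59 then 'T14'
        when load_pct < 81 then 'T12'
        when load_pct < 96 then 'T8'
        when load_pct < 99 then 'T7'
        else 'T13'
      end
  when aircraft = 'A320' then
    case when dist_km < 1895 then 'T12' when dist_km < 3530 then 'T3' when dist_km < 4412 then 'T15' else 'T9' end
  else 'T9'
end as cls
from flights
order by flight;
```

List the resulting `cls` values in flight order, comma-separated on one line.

flight=A19: aircraft='B737' → outer ELSE → T9
flight=A20: aircraft='A320' → inner[dist_km < 1895] → T12
flight=A51: aircraft='A320' → inner[ELSE] → T9
flight=A59: aircraft='B737' → outer ELSE → T9
flight=A65: aircraft='E190' → inner[load_pct < 96] → T8
flight=A72: aircraft='E190' → inner[load_pct < 37] → T10
flight=A79: aircraft='B787' → outer ELSE → T9
flight=A91: aircraft='B737' → outer ELSE → T9
flight=A99: aircraft='B737' → outer ELSE → T9

T9, T12, T9, T9, T8, T10, T9, T9, T9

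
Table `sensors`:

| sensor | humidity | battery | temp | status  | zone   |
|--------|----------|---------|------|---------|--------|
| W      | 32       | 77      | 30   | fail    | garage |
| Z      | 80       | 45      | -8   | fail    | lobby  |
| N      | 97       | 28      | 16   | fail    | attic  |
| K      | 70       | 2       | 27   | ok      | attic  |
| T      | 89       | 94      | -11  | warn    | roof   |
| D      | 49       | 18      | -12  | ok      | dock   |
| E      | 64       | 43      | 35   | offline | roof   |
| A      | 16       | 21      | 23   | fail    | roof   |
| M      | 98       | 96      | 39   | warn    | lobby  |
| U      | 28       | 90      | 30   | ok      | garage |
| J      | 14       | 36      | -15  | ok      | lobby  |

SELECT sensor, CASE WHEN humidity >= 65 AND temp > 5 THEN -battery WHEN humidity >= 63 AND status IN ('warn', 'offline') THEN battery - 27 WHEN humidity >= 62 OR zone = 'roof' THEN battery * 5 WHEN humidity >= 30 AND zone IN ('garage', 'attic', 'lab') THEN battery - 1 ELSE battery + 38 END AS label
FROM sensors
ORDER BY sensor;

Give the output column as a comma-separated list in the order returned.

105, 56, 16, 74, -2, -96, -28, 67, 128, 76, 225

sensor=A: humidity >= 62 OR zone = 'roof' → 105
sensor=D: ELSE → 56
sensor=E: humidity >= 63 AND status IN ('warn', 'offline') → 16
sensor=J: ELSE → 74
sensor=K: humidity >= 65 AND temp > 5 → -2
sensor=M: humidity >= 65 AND temp > 5 → -96
sensor=N: humidity >= 65 AND temp > 5 → -28
sensor=T: humidity >= 63 AND status IN ('warn', 'offline') → 67
sensor=U: ELSE → 128
sensor=W: humidity >= 30 AND zone IN ('garage', 'attic', 'lab') → 76
sensor=Z: humidity >= 62 OR zone = 'roof' → 225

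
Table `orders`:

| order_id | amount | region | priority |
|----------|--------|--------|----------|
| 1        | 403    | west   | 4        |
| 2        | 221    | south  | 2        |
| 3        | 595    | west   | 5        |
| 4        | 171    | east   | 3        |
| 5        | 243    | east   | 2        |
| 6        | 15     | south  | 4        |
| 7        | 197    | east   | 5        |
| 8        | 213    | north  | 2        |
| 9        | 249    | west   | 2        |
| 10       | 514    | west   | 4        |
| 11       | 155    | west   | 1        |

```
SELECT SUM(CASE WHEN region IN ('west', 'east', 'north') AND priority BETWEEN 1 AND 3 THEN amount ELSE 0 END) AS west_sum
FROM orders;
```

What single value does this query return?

order_id=1: ✗
order_id=2: ✗
order_id=3: ✗
order_id=4: ✓ → 171
order_id=5: ✓ → 243
order_id=6: ✗
order_id=7: ✗
order_id=8: ✓ → 213
order_id=9: ✓ → 249
order_id=10: ✗
order_id=11: ✓ → 155
west_sum = 171 + 243 + 213 + 249 + 155 = 1031

1031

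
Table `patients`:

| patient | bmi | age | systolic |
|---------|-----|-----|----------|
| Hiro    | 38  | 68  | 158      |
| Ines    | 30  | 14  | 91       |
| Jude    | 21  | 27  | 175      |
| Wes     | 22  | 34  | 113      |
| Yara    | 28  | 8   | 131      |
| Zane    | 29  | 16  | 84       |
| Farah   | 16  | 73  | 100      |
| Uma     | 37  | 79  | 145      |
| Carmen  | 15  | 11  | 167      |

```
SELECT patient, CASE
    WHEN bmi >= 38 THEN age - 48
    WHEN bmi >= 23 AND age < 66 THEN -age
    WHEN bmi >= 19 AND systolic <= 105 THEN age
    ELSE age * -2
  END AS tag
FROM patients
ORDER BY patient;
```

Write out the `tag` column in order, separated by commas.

-22, -146, 20, -14, -54, -158, -68, -8, -16

patient=Carmen: ELSE → -22
patient=Farah: ELSE → -146
patient=Hiro: bmi >= 38 → 20
patient=Ines: bmi >= 23 AND age < 66 → -14
patient=Jude: ELSE → -54
patient=Uma: ELSE → -158
patient=Wes: ELSE → -68
patient=Yara: bmi >= 23 AND age < 66 → -8
patient=Zane: bmi >= 23 AND age < 66 → -16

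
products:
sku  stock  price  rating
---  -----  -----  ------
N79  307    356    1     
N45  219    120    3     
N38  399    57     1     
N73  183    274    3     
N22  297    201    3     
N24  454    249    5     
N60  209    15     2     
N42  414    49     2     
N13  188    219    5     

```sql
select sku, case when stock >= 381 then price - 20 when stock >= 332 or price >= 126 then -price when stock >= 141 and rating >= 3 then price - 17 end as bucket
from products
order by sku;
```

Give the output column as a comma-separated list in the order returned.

sku=N13: stock >= 332 or price >= 126 → -219
sku=N22: stock >= 332 or price >= 126 → -201
sku=N24: stock >= 381 → 229
sku=N38: stock >= 381 → 37
sku=N42: stock >= 381 → 29
sku=N45: stock >= 141 and rating >= 3 → 103
sku=N60: (no match → NULL) → NULL
sku=N73: stock >= 332 or price >= 126 → -274
sku=N79: stock >= 332 or price >= 126 → -356

-219, -201, 229, 37, 29, 103, NULL, -274, -356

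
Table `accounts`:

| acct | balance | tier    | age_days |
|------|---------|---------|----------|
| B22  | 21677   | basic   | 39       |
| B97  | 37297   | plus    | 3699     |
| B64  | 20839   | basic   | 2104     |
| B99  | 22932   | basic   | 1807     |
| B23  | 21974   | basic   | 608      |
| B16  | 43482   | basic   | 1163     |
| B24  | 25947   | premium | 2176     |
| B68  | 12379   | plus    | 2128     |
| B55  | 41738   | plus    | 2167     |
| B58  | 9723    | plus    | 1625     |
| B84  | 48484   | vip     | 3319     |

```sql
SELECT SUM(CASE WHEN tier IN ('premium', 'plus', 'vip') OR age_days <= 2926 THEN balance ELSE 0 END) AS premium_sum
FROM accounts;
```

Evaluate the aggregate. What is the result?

acct=B22: ✓ → 21677
acct=B97: ✓ → 37297
acct=B64: ✓ → 20839
acct=B99: ✓ → 22932
acct=B23: ✓ → 21974
acct=B16: ✓ → 43482
acct=B24: ✓ → 25947
acct=B68: ✓ → 12379
acct=B55: ✓ → 41738
acct=B58: ✓ → 9723
acct=B84: ✓ → 48484
premium_sum = 21677 + 37297 + 20839 + 22932 + 21974 + 43482 + 25947 + 12379 + 41738 + 9723 + 48484 = 306472

306472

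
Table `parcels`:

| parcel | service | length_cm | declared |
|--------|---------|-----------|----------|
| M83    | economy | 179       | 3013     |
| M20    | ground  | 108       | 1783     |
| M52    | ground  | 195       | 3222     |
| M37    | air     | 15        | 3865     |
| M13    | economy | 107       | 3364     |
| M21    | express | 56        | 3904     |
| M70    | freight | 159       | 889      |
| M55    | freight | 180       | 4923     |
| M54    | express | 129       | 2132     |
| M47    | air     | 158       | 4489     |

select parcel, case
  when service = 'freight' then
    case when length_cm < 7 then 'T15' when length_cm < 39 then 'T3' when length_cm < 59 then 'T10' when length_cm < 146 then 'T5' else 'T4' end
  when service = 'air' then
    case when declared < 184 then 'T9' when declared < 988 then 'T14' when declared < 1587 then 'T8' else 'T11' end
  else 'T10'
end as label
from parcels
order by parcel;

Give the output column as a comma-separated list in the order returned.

parcel=M13: service='economy' → outer ELSE → T10
parcel=M20: service='ground' → outer ELSE → T10
parcel=M21: service='express' → outer ELSE → T10
parcel=M37: service='air' → inner[ELSE] → T11
parcel=M47: service='air' → inner[ELSE] → T11
parcel=M52: service='ground' → outer ELSE → T10
parcel=M54: service='express' → outer ELSE → T10
parcel=M55: service='freight' → inner[ELSE] → T4
parcel=M70: service='freight' → inner[ELSE] → T4
parcel=M83: service='economy' → outer ELSE → T10

T10, T10, T10, T11, T11, T10, T10, T4, T4, T10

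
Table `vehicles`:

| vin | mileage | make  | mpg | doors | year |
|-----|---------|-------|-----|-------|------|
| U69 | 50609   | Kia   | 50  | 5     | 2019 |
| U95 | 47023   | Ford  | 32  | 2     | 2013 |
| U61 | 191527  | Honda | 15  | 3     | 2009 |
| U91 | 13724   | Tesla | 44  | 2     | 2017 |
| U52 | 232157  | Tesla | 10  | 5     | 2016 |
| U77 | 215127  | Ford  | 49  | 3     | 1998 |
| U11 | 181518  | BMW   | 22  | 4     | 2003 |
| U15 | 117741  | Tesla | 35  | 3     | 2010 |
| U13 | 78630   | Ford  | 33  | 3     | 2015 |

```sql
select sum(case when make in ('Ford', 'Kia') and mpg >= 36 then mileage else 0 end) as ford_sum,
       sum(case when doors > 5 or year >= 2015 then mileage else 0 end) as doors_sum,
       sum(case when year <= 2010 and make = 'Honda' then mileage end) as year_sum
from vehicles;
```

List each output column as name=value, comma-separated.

ford_sum=265736, doors_sum=375120, year_sum=191527

[ford_sum: make in ('Ford', 'Kia') and mpg >= 36]
vin=U69: ✓ → 50609
vin=U95: ✗
vin=U61: ✗
vin=U91: ✗
vin=U52: ✗
vin=U77: ✓ → 215127
vin=U11: ✗
vin=U15: ✗
vin=U13: ✗
ford_sum = 50609 + 215127 = 265736
—
[doors_sum: doors > 5 or year >= 2015]
vin=U69: ✓ → 50609
vin=U95: ✗
vin=U61: ✗
vin=U91: ✓ → 13724
vin=U52: ✓ → 232157
vin=U77: ✗
vin=U11: ✗
vin=U15: ✗
vin=U13: ✓ → 78630
doors_sum = 50609 + 13724 + 232157 + 78630 = 375120
—
[year_sum: year <= 2010 and make = 'Honda']
vin=U69: ✗
vin=U95: ✗
vin=U61: ✓ → 191527
vin=U91: ✗
vin=U52: ✗
vin=U77: ✗
vin=U11: ✗
vin=U15: ✗
vin=U13: ✗
year_sum = 191527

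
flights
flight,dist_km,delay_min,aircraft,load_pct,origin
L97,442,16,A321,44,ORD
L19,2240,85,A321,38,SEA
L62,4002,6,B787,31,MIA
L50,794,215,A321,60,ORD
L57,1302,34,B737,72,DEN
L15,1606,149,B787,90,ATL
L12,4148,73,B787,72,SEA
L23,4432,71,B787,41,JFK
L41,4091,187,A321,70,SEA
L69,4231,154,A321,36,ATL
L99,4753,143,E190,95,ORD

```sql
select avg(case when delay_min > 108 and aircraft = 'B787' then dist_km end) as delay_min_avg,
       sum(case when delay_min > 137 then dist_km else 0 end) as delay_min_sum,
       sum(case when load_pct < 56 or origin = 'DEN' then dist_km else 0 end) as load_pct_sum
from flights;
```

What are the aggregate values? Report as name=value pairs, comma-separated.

[delay_min_avg: delay_min > 108 and aircraft = 'B787']
flight=L97: ✗
flight=L19: ✗
flight=L62: ✗
flight=L50: ✗
flight=L57: ✗
flight=L15: ✓ → 1606
flight=L12: ✗
flight=L23: ✗
flight=L41: ✗
flight=L69: ✗
flight=L99: ✗
delay_min_avg = 1606
—
[delay_min_sum: delay_min > 137]
flight=L97: ✗
flight=L19: ✗
flight=L62: ✗
flight=L50: ✓ → 794
flight=L57: ✗
flight=L15: ✓ → 1606
flight=L12: ✗
flight=L23: ✗
flight=L41: ✓ → 4091
flight=L69: ✓ → 4231
flight=L99: ✓ → 4753
delay_min_sum = 794 + 1606 + 4091 + 4231 + 4753 = 15475
—
[load_pct_sum: load_pct < 56 or origin = 'DEN']
flight=L97: ✓ → 442
flight=L19: ✓ → 2240
flight=L62: ✓ → 4002
flight=L50: ✗
flight=L57: ✓ → 1302
flight=L15: ✗
flight=L12: ✗
flight=L23: ✓ → 4432
flight=L41: ✗
flight=L69: ✓ → 4231
flight=L99: ✗
load_pct_sum = 442 + 2240 + 4002 + 1302 + 4432 + 4231 = 16649

delay_min_avg=1606, delay_min_sum=15475, load_pct_sum=16649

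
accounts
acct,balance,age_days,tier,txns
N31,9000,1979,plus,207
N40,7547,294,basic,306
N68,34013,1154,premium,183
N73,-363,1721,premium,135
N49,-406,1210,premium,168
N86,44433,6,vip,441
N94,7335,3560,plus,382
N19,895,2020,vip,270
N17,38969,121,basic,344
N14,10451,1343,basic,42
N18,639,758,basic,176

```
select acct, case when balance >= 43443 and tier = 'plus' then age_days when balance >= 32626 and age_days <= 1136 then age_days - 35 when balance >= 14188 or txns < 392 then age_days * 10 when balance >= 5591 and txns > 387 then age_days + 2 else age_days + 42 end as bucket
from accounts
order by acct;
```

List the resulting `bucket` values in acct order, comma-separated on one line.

acct=N14: balance >= 14188 or txns < 392 → 13430
acct=N17: balance >= 32626 and age_days <= 1136 → 86
acct=N18: balance >= 14188 or txns < 392 → 7580
acct=N19: balance >= 14188 or txns < 392 → 20200
acct=N31: balance >= 14188 or txns < 392 → 19790
acct=N40: balance >= 14188 or txns < 392 → 2940
acct=N49: balance >= 14188 or txns < 392 → 12100
acct=N68: balance >= 14188 or txns < 392 → 11540
acct=N73: balance >= 14188 or txns < 392 → 17210
acct=N86: balance >= 32626 and age_days <= 1136 → -29
acct=N94: balance >= 14188 or txns < 392 → 35600

13430, 86, 7580, 20200, 19790, 2940, 12100, 11540, 17210, -29, 35600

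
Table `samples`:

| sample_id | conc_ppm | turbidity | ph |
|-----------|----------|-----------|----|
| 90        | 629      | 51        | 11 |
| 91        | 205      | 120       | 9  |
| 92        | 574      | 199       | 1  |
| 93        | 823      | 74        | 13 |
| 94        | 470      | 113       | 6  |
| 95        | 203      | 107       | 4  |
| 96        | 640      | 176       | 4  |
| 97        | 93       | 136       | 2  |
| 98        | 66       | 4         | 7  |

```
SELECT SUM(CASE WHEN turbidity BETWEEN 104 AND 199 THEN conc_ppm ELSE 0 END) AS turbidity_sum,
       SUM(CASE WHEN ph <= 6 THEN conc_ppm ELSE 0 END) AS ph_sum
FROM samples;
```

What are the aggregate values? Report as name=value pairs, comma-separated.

[turbidity_sum: turbidity BETWEEN 104 AND 199]
sample_id=90: ✗
sample_id=91: ✓ → 205
sample_id=92: ✓ → 574
sample_id=93: ✗
sample_id=94: ✓ → 470
sample_id=95: ✓ → 203
sample_id=96: ✓ → 640
sample_id=97: ✓ → 93
sample_id=98: ✗
turbidity_sum = 205 + 574 + 470 + 203 + 640 + 93 = 2185
—
[ph_sum: ph <= 6]
sample_id=90: ✗
sample_id=91: ✗
sample_id=92: ✓ → 574
sample_id=93: ✗
sample_id=94: ✓ → 470
sample_id=95: ✓ → 203
sample_id=96: ✓ → 640
sample_id=97: ✓ → 93
sample_id=98: ✗
ph_sum = 574 + 470 + 203 + 640 + 93 = 1980

turbidity_sum=2185, ph_sum=1980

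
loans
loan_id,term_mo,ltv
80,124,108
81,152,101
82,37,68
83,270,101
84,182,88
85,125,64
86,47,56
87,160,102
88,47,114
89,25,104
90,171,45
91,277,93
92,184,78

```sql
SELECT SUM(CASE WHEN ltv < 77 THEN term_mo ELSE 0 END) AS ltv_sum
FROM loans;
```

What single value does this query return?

loan_id=80: ✗
loan_id=81: ✗
loan_id=82: ✓ → 37
loan_id=83: ✗
loan_id=84: ✗
loan_id=85: ✓ → 125
loan_id=86: ✓ → 47
loan_id=87: ✗
loan_id=88: ✗
loan_id=89: ✗
loan_id=90: ✓ → 171
loan_id=91: ✗
loan_id=92: ✗
ltv_sum = 37 + 125 + 47 + 171 = 380

380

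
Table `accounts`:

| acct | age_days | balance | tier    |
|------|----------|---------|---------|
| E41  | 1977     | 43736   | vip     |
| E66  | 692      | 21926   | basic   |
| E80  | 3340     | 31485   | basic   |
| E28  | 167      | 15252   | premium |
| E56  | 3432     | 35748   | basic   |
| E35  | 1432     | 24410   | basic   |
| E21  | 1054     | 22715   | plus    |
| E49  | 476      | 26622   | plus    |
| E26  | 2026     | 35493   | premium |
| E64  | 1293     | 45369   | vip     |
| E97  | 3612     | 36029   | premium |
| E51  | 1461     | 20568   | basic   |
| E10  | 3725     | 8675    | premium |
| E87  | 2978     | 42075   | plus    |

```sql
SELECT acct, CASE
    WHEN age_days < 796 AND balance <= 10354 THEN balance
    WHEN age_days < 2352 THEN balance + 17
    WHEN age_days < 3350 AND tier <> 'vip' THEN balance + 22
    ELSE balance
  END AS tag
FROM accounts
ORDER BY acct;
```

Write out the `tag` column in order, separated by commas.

acct=E10: ELSE → 8675
acct=E21: age_days < 2352 → 22732
acct=E26: age_days < 2352 → 35510
acct=E28: age_days < 2352 → 15269
acct=E35: age_days < 2352 → 24427
acct=E41: age_days < 2352 → 43753
acct=E49: age_days < 2352 → 26639
acct=E51: age_days < 2352 → 20585
acct=E56: ELSE → 35748
acct=E64: age_days < 2352 → 45386
acct=E66: age_days < 2352 → 21943
acct=E80: age_days < 3350 AND tier <> 'vip' → 31507
acct=E87: age_days < 3350 AND tier <> 'vip' → 42097
acct=E97: ELSE → 36029

8675, 22732, 35510, 15269, 24427, 43753, 26639, 20585, 35748, 45386, 21943, 31507, 42097, 36029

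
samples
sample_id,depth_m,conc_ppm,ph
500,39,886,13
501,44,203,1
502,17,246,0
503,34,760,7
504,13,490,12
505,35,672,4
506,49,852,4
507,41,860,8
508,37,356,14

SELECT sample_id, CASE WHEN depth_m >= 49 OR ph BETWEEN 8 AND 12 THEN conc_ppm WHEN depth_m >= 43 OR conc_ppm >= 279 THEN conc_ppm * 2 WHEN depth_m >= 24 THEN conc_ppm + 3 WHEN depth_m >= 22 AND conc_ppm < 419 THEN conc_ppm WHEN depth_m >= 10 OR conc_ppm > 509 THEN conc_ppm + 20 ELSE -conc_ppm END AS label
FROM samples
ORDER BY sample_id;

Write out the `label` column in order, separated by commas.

1772, 406, 266, 1520, 490, 1344, 852, 860, 712

sample_id=500: depth_m >= 43 OR conc_ppm >= 279 → 1772
sample_id=501: depth_m >= 43 OR conc_ppm >= 279 → 406
sample_id=502: depth_m >= 10 OR conc_ppm > 509 → 266
sample_id=503: depth_m >= 43 OR conc_ppm >= 279 → 1520
sample_id=504: depth_m >= 49 OR ph BETWEEN 8 AND 12 → 490
sample_id=505: depth_m >= 43 OR conc_ppm >= 279 → 1344
sample_id=506: depth_m >= 49 OR ph BETWEEN 8 AND 12 → 852
sample_id=507: depth_m >= 49 OR ph BETWEEN 8 AND 12 → 860
sample_id=508: depth_m >= 43 OR conc_ppm >= 279 → 712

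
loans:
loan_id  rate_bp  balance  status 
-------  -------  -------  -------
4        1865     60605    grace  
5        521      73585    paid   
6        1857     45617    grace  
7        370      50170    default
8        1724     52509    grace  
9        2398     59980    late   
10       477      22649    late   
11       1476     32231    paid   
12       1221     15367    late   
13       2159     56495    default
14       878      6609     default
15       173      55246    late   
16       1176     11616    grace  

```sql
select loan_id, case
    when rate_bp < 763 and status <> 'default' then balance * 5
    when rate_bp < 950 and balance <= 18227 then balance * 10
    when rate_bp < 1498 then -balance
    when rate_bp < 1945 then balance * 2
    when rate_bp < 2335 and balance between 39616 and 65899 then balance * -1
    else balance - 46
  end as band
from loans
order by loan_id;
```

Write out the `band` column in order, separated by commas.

121210, 367925, 91234, -50170, 105018, 59934, 113245, -32231, -15367, -56495, 66090, 276230, -11616

loan_id=4: rate_bp < 1945 → 121210
loan_id=5: rate_bp < 763 and status <> 'default' → 367925
loan_id=6: rate_bp < 1945 → 91234
loan_id=7: rate_bp < 1498 → -50170
loan_id=8: rate_bp < 1945 → 105018
loan_id=9: ELSE → 59934
loan_id=10: rate_bp < 763 and status <> 'default' → 113245
loan_id=11: rate_bp < 1498 → -32231
loan_id=12: rate_bp < 1498 → -15367
loan_id=13: rate_bp < 2335 and balance between 39616 and 65899 → -56495
loan_id=14: rate_bp < 950 and balance <= 18227 → 66090
loan_id=15: rate_bp < 763 and status <> 'default' → 276230
loan_id=16: rate_bp < 1498 → -11616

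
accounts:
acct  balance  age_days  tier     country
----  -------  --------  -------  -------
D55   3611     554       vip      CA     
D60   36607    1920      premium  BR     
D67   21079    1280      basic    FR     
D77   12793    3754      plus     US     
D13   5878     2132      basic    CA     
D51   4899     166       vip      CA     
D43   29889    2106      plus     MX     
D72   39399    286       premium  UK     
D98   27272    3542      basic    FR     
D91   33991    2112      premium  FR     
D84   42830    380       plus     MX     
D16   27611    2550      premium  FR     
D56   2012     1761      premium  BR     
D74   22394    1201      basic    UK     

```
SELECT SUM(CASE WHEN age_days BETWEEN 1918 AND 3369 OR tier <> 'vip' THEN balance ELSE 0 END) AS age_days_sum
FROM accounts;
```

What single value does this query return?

acct=D55: ✗
acct=D60: ✓ → 36607
acct=D67: ✓ → 21079
acct=D77: ✓ → 12793
acct=D13: ✓ → 5878
acct=D51: ✗
acct=D43: ✓ → 29889
acct=D72: ✓ → 39399
acct=D98: ✓ → 27272
acct=D91: ✓ → 33991
acct=D84: ✓ → 42830
acct=D16: ✓ → 27611
acct=D56: ✓ → 2012
acct=D74: ✓ → 22394
age_days_sum = 36607 + 21079 + 12793 + 5878 + 29889 + 39399 + 27272 + 33991 + 42830 + 27611 + 2012 + 22394 = 301755

301755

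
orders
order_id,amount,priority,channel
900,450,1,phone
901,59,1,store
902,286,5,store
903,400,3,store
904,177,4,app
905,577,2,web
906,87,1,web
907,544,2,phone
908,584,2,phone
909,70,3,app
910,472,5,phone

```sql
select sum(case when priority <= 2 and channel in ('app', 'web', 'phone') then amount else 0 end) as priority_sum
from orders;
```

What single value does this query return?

order_id=900: ✓ → 450
order_id=901: ✗
order_id=902: ✗
order_id=903: ✗
order_id=904: ✗
order_id=905: ✓ → 577
order_id=906: ✓ → 87
order_id=907: ✓ → 544
order_id=908: ✓ → 584
order_id=909: ✗
order_id=910: ✗
priority_sum = 450 + 577 + 87 + 544 + 584 = 2242

2242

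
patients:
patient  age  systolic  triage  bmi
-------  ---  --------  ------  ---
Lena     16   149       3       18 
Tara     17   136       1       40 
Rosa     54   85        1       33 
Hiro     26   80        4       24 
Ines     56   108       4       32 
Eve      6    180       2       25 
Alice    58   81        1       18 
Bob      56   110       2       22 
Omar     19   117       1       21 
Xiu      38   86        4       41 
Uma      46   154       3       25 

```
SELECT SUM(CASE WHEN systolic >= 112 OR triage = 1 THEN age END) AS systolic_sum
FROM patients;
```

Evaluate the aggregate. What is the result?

216

patient=Lena: ✓ → 16
patient=Tara: ✓ → 17
patient=Rosa: ✓ → 54
patient=Hiro: ✗
patient=Ines: ✗
patient=Eve: ✓ → 6
patient=Alice: ✓ → 58
patient=Bob: ✗
patient=Omar: ✓ → 19
patient=Xiu: ✗
patient=Uma: ✓ → 46
systolic_sum = 16 + 17 + 54 + 6 + 58 + 19 + 46 = 216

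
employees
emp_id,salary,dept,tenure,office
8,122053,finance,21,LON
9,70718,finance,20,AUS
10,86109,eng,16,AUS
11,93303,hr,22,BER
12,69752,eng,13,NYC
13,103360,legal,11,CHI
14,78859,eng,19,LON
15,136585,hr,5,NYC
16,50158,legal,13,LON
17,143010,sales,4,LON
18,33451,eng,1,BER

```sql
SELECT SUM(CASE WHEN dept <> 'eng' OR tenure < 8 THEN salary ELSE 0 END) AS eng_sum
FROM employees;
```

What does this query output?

emp_id=8: ✓ → 122053
emp_id=9: ✓ → 70718
emp_id=10: ✗
emp_id=11: ✓ → 93303
emp_id=12: ✗
emp_id=13: ✓ → 103360
emp_id=14: ✗
emp_id=15: ✓ → 136585
emp_id=16: ✓ → 50158
emp_id=17: ✓ → 143010
emp_id=18: ✓ → 33451
eng_sum = 122053 + 70718 + 93303 + 103360 + 136585 + 50158 + 143010 + 33451 = 752638

752638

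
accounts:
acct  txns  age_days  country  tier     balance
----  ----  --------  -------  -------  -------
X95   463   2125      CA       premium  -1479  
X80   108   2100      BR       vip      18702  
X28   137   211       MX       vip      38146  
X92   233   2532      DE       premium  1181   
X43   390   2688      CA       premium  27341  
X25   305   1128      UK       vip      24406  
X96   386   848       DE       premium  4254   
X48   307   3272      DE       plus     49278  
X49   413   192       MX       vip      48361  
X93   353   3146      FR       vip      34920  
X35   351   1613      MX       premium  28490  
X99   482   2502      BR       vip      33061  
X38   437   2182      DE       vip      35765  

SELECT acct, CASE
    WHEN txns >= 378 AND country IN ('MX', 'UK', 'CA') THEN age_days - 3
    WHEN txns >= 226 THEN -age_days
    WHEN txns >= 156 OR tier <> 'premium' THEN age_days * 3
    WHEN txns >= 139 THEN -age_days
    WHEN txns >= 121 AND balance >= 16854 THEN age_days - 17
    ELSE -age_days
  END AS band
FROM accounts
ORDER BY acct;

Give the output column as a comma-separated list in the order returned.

acct=X25: txns >= 226 → -1128
acct=X28: txns >= 156 OR tier <> 'premium' → 633
acct=X35: txns >= 226 → -1613
acct=X38: txns >= 226 → -2182
acct=X43: txns >= 378 AND country IN ('MX', 'UK', 'CA') → 2685
acct=X48: txns >= 226 → -3272
acct=X49: txns >= 378 AND country IN ('MX', 'UK', 'CA') → 189
acct=X80: txns >= 156 OR tier <> 'premium' → 6300
acct=X92: txns >= 226 → -2532
acct=X93: txns >= 226 → -3146
acct=X95: txns >= 378 AND country IN ('MX', 'UK', 'CA') → 2122
acct=X96: txns >= 226 → -848
acct=X99: txns >= 226 → -2502

-1128, 633, -1613, -2182, 2685, -3272, 189, 6300, -2532, -3146, 2122, -848, -2502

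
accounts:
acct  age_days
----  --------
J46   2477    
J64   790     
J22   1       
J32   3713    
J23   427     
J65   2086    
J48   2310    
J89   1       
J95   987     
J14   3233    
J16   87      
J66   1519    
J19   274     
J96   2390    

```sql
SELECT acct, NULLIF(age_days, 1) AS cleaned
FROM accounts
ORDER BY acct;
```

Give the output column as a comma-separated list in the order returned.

3233, 87, 274, NULL, 427, 3713, 2477, 2310, 790, 2086, 1519, NULL, 987, 2390

acct=J14: age_days=3233 vs 1: differ → 3233
acct=J16: age_days=87 vs 1: differ → 87
acct=J19: age_days=274 vs 1: differ → 274
acct=J22: age_days=1 vs 1: equal → NULL
acct=J23: age_days=427 vs 1: differ → 427
acct=J32: age_days=3713 vs 1: differ → 3713
acct=J46: age_days=2477 vs 1: differ → 2477
acct=J48: age_days=2310 vs 1: differ → 2310
acct=J64: age_days=790 vs 1: differ → 790
acct=J65: age_days=2086 vs 1: differ → 2086
acct=J66: age_days=1519 vs 1: differ → 1519
acct=J89: age_days=1 vs 1: equal → NULL
acct=J95: age_days=987 vs 1: differ → 987
acct=J96: age_days=2390 vs 1: differ → 2390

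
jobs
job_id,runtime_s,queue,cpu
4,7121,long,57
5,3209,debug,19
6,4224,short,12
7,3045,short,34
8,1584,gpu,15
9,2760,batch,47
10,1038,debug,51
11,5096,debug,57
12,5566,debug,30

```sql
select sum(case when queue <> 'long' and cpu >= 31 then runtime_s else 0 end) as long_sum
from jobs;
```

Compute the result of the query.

job_id=4: ✗
job_id=5: ✗
job_id=6: ✗
job_id=7: ✓ → 3045
job_id=8: ✗
job_id=9: ✓ → 2760
job_id=10: ✓ → 1038
job_id=11: ✓ → 5096
job_id=12: ✗
long_sum = 3045 + 2760 + 1038 + 5096 = 11939

11939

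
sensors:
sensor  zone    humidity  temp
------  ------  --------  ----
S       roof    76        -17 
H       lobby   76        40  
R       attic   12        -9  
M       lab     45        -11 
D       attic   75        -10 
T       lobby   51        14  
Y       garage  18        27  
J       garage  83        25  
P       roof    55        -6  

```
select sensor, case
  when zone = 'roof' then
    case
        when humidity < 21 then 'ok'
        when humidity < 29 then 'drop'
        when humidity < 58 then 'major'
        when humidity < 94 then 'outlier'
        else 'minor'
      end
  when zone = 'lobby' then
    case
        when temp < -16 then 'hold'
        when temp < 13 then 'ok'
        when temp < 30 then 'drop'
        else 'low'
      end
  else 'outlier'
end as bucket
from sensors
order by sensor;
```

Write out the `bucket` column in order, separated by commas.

sensor=D: zone='attic' → outer ELSE → outlier
sensor=H: zone='lobby' → inner[ELSE] → low
sensor=J: zone='garage' → outer ELSE → outlier
sensor=M: zone='lab' → outer ELSE → outlier
sensor=P: zone='roof' → inner[humidity < 58] → major
sensor=R: zone='attic' → outer ELSE → outlier
sensor=S: zone='roof' → inner[humidity < 94] → outlier
sensor=T: zone='lobby' → inner[temp < 30] → drop
sensor=Y: zone='garage' → outer ELSE → outlier

outlier, low, outlier, outlier, major, outlier, outlier, drop, outlier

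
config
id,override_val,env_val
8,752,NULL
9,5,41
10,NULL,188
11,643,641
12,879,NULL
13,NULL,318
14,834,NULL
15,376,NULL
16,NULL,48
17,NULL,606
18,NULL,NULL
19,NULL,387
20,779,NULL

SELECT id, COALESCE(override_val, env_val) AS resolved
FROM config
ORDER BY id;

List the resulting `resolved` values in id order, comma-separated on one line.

752, 5, 188, 643, 879, 318, 834, 376, 48, 606, NULL, 387, 779

id=8: override_val=752 → 752
id=9: override_val=5 → 5
id=10: override_val=NULL, env_val=188 → 188
id=11: override_val=643 → 643
id=12: override_val=879 → 879
id=13: override_val=NULL, env_val=318 → 318
id=14: override_val=834 → 834
id=15: override_val=376 → 376
id=16: override_val=NULL, env_val=48 → 48
id=17: override_val=NULL, env_val=606 → 606
id=18: override_val=NULL, env_val=NULL (all NULL) → NULL
id=19: override_val=NULL, env_val=387 → 387
id=20: override_val=779 → 779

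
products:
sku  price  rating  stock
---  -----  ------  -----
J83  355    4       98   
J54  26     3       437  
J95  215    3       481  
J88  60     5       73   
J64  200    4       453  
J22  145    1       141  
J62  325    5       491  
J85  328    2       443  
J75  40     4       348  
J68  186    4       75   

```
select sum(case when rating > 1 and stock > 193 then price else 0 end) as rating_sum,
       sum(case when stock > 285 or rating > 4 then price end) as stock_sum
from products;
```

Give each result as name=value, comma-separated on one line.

rating_sum=1134, stock_sum=1194

[rating_sum: rating > 1 and stock > 193]
sku=J83: ✗
sku=J54: ✓ → 26
sku=J95: ✓ → 215
sku=J88: ✗
sku=J64: ✓ → 200
sku=J22: ✗
sku=J62: ✓ → 325
sku=J85: ✓ → 328
sku=J75: ✓ → 40
sku=J68: ✗
rating_sum = 26 + 215 + 200 + 325 + 328 + 40 = 1134
—
[stock_sum: stock > 285 or rating > 4]
sku=J83: ✗
sku=J54: ✓ → 26
sku=J95: ✓ → 215
sku=J88: ✓ → 60
sku=J64: ✓ → 200
sku=J22: ✗
sku=J62: ✓ → 325
sku=J85: ✓ → 328
sku=J75: ✓ → 40
sku=J68: ✗
stock_sum = 26 + 215 + 60 + 200 + 325 + 328 + 40 = 1194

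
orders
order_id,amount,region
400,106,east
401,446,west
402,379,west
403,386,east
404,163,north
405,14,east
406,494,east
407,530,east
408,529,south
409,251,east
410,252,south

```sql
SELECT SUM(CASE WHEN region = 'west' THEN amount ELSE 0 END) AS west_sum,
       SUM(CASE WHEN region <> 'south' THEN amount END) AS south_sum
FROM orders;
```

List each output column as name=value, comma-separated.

[west_sum: region = 'west']
order_id=400: ✗
order_id=401: ✓ → 446
order_id=402: ✓ → 379
order_id=403: ✗
order_id=404: ✗
order_id=405: ✗
order_id=406: ✗
order_id=407: ✗
order_id=408: ✗
order_id=409: ✗
order_id=410: ✗
west_sum = 446 + 379 = 825
—
[south_sum: region <> 'south']
order_id=400: ✓ → 106
order_id=401: ✓ → 446
order_id=402: ✓ → 379
order_id=403: ✓ → 386
order_id=404: ✓ → 163
order_id=405: ✓ → 14
order_id=406: ✓ → 494
order_id=407: ✓ → 530
order_id=408: ✗
order_id=409: ✓ → 251
order_id=410: ✗
south_sum = 106 + 446 + 379 + 386 + 163 + 14 + 494 + 530 + 251 = 2769

west_sum=825, south_sum=2769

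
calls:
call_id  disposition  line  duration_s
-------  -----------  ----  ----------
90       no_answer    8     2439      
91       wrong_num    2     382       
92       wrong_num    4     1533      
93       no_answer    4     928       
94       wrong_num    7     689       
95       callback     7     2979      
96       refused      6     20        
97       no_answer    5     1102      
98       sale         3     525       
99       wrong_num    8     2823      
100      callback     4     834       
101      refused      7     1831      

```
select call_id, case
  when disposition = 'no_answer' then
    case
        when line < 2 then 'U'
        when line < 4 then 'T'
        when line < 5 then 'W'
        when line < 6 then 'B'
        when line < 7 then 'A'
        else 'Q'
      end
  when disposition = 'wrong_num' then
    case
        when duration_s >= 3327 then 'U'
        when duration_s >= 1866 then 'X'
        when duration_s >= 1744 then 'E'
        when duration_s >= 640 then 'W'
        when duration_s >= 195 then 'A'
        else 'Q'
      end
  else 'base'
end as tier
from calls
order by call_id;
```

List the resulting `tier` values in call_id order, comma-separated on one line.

Q, A, W, W, W, base, base, B, base, X, base, base

call_id=90: disposition='no_answer' → inner[ELSE] → Q
call_id=91: disposition='wrong_num' → inner[duration_s >= 195] → A
call_id=92: disposition='wrong_num' → inner[duration_s >= 640] → W
call_id=93: disposition='no_answer' → inner[line < 5] → W
call_id=94: disposition='wrong_num' → inner[duration_s >= 640] → W
call_id=95: disposition='callback' → outer ELSE → base
call_id=96: disposition='refused' → outer ELSE → base
call_id=97: disposition='no_answer' → inner[line < 6] → B
call_id=98: disposition='sale' → outer ELSE → base
call_id=99: disposition='wrong_num' → inner[duration_s >= 1866] → X
call_id=100: disposition='callback' → outer ELSE → base
call_id=101: disposition='refused' → outer ELSE → base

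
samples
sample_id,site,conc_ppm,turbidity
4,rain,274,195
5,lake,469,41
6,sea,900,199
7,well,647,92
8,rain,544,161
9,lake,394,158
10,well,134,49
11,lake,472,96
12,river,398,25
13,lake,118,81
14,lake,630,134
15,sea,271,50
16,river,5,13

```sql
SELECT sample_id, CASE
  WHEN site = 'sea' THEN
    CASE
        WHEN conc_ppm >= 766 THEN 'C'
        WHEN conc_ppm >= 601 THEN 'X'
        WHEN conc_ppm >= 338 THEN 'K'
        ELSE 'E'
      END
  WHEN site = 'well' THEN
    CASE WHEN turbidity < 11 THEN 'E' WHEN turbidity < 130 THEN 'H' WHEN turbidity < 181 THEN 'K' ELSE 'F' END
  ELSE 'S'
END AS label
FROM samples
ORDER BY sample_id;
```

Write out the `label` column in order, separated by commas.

S, S, C, H, S, S, H, S, S, S, S, E, S

sample_id=4: site='rain' → outer ELSE → S
sample_id=5: site='lake' → outer ELSE → S
sample_id=6: site='sea' → inner[conc_ppm >= 766] → C
sample_id=7: site='well' → inner[turbidity < 130] → H
sample_id=8: site='rain' → outer ELSE → S
sample_id=9: site='lake' → outer ELSE → S
sample_id=10: site='well' → inner[turbidity < 130] → H
sample_id=11: site='lake' → outer ELSE → S
sample_id=12: site='river' → outer ELSE → S
sample_id=13: site='lake' → outer ELSE → S
sample_id=14: site='lake' → outer ELSE → S
sample_id=15: site='sea' → inner[ELSE] → E
sample_id=16: site='river' → outer ELSE → S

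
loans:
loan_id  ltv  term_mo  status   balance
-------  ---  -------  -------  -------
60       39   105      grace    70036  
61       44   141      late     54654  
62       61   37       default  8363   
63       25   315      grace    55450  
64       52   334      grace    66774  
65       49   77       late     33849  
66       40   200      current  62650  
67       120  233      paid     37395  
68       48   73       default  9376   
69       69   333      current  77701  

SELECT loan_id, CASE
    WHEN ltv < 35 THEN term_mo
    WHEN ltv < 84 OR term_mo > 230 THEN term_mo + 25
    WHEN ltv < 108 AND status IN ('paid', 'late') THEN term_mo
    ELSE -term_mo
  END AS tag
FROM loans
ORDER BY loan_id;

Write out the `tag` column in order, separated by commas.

130, 166, 62, 315, 359, 102, 225, 258, 98, 358

loan_id=60: ltv < 84 OR term_mo > 230 → 130
loan_id=61: ltv < 84 OR term_mo > 230 → 166
loan_id=62: ltv < 84 OR term_mo > 230 → 62
loan_id=63: ltv < 35 → 315
loan_id=64: ltv < 84 OR term_mo > 230 → 359
loan_id=65: ltv < 84 OR term_mo > 230 → 102
loan_id=66: ltv < 84 OR term_mo > 230 → 225
loan_id=67: ltv < 84 OR term_mo > 230 → 258
loan_id=68: ltv < 84 OR term_mo > 230 → 98
loan_id=69: ltv < 84 OR term_mo > 230 → 358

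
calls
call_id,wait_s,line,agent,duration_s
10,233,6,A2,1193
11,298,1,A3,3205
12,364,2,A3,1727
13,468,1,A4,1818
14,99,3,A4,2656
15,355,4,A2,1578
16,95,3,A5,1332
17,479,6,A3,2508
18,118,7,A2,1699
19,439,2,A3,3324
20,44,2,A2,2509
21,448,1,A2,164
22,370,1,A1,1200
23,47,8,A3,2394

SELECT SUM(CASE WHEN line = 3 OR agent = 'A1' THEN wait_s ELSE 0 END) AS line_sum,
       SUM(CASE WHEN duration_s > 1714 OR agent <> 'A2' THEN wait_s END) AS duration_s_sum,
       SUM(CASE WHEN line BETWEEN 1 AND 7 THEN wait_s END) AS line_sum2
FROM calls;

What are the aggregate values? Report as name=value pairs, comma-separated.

[line_sum: line = 3 OR agent = 'A1']
call_id=10: ✗
call_id=11: ✗
call_id=12: ✗
call_id=13: ✗
call_id=14: ✓ → 99
call_id=15: ✗
call_id=16: ✓ → 95
call_id=17: ✗
call_id=18: ✗
call_id=19: ✗
call_id=20: ✗
call_id=21: ✗
call_id=22: ✓ → 370
call_id=23: ✗
line_sum = 99 + 95 + 370 = 564
—
[duration_s_sum: duration_s > 1714 OR agent <> 'A2']
call_id=10: ✗
call_id=11: ✓ → 298
call_id=12: ✓ → 364
call_id=13: ✓ → 468
call_id=14: ✓ → 99
call_id=15: ✗
call_id=16: ✓ → 95
call_id=17: ✓ → 479
call_id=18: ✗
call_id=19: ✓ → 439
call_id=20: ✓ → 44
call_id=21: ✗
call_id=22: ✓ → 370
call_id=23: ✓ → 47
duration_s_sum = 298 + 364 + 468 + 99 + 95 + 479 + 439 + 44 + 370 + 47 = 2703
—
[line_sum2: line BETWEEN 1 AND 7]
call_id=10: ✓ → 233
call_id=11: ✓ → 298
call_id=12: ✓ → 364
call_id=13: ✓ → 468
call_id=14: ✓ → 99
call_id=15: ✓ → 355
call_id=16: ✓ → 95
call_id=17: ✓ → 479
call_id=18: ✓ → 118
call_id=19: ✓ → 439
call_id=20: ✓ → 44
call_id=21: ✓ → 448
call_id=22: ✓ → 370
call_id=23: ✗
line_sum2 = 233 + 298 + 364 + 468 + 99 + 355 + 95 + 479 + 118 + 439 + 44 + 448 + 370 = 3810

line_sum=564, duration_s_sum=2703, line_sum2=3810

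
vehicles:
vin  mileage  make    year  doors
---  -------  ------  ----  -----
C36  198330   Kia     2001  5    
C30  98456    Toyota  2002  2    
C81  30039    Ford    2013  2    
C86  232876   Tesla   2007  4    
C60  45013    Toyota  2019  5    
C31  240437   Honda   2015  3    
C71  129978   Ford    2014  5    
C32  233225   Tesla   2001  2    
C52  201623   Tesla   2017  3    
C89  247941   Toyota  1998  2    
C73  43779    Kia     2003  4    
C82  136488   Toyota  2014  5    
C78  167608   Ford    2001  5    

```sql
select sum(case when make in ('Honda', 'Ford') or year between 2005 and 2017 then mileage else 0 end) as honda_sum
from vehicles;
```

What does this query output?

vin=C36: ✗
vin=C30: ✗
vin=C81: ✓ → 30039
vin=C86: ✓ → 232876
vin=C60: ✗
vin=C31: ✓ → 240437
vin=C71: ✓ → 129978
vin=C32: ✗
vin=C52: ✓ → 201623
vin=C89: ✗
vin=C73: ✗
vin=C82: ✓ → 136488
vin=C78: ✓ → 167608
honda_sum = 30039 + 232876 + 240437 + 129978 + 201623 + 136488 + 167608 = 1139049

1139049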